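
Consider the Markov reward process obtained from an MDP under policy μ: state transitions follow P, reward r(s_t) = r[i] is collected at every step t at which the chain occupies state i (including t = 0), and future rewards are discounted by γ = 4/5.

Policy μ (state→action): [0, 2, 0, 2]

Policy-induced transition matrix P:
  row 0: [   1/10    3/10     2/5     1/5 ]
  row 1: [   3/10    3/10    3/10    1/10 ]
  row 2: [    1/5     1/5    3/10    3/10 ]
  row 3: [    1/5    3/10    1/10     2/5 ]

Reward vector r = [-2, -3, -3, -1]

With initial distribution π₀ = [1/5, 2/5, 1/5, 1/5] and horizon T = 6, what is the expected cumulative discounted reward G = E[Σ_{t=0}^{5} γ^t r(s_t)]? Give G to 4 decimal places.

G = -8.6138

t=0: π = [0.2000, 0.4000, 0.2000, 0.2000], E[r] = -2.4000, γ^t·E[r] = -2.400000, running G = -2.400000
t=1: π = [0.2200, 0.2800, 0.2800, 0.2200], E[r] = -2.3400, γ^t·E[r] = -1.872000, running G = -4.272000
t=2: π = [0.2060, 0.2720, 0.2780, 0.2440], E[r] = -2.3060, γ^t·E[r] = -1.475840, running G = -5.747840
t=3: π = [0.2066, 0.2722, 0.2718, 0.2494], E[r] = -2.2946, γ^t·E[r] = -1.174835, running G = -6.922675
t=4: π = [0.2066, 0.2728, 0.2708, 0.2498], E[r] = -2.2938, γ^t·E[r] = -0.939524, running G = -7.862199
t=5: π = [0.2066, 0.2729, 0.2707, 0.2498], E[r] = -2.2938, γ^t·E[r] = -0.751647, running G = -8.613847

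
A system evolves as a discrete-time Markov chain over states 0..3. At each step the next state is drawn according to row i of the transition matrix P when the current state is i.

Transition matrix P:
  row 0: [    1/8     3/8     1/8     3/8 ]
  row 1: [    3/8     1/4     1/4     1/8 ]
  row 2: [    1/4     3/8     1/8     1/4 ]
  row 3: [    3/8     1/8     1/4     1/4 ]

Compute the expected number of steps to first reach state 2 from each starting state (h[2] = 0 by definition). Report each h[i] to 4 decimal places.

First-step conditioning: h[2] = 0; for i ≠ 2, h[i] = 1 + Σ_k P[i][k]·h[k].
  h[0] = 1 + 1/8·h[0] + 3/8·h[1] + 3/8·h[3]
  h[1] = 1 + 3/8·h[0] + 1/4·h[1] + 1/8·h[3]
  h[3] = 1 + 3/8·h[0] + 1/8·h[1] + 1/4·h[3]
Solving the 3×3 linear system over states ≠ 2 gives exactly h = [88/17, 80/17, 0, 80/17] (h[2] = 0 is the target).

h = [5.1765, 4.7059, 0.0000, 4.7059]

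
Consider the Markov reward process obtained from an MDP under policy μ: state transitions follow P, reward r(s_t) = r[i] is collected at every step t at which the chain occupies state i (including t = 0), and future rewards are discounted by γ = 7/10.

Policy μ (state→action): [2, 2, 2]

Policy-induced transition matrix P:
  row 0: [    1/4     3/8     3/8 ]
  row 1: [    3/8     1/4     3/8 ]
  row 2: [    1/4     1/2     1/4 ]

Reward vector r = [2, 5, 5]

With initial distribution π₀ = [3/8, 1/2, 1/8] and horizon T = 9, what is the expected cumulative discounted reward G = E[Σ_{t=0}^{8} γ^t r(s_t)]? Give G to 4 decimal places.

t=0: π = [0.3750, 0.5000, 0.1250], E[r] = 3.8750, γ^t·E[r] = 3.875000, running G = 3.875000
t=1: π = [0.3125, 0.3281, 0.3594], E[r] = 4.0625, γ^t·E[r] = 2.843750, running G = 6.718750
t=2: π = [0.2910, 0.3789, 0.3301], E[r] = 4.1270, γ^t·E[r] = 2.022207, running G = 8.740957
t=3: π = [0.2974, 0.3689, 0.3337], E[r] = 4.1079, γ^t·E[r] = 1.409013, running G = 10.149970
t=4: π = [0.2961, 0.3706, 0.3333], E[r] = 4.1117, γ^t·E[r] = 0.987210, running G = 11.137181
t=5: π = [0.2963, 0.3703, 0.3333], E[r] = 4.1110, γ^t·E[r] = 0.690940, running G = 11.828120
t=6: π = [0.2963, 0.3704, 0.3333], E[r] = 4.1111, γ^t·E[r] = 0.483670, running G = 12.311790
t=7: π = [0.2963, 0.3704, 0.3333], E[r] = 4.1111, γ^t·E[r] = 0.338568, running G = 12.650358
t=8: π = [0.2963, 0.3704, 0.3333], E[r] = 4.1111, γ^t·E[r] = 0.236997, running G = 12.887355

G = 12.8874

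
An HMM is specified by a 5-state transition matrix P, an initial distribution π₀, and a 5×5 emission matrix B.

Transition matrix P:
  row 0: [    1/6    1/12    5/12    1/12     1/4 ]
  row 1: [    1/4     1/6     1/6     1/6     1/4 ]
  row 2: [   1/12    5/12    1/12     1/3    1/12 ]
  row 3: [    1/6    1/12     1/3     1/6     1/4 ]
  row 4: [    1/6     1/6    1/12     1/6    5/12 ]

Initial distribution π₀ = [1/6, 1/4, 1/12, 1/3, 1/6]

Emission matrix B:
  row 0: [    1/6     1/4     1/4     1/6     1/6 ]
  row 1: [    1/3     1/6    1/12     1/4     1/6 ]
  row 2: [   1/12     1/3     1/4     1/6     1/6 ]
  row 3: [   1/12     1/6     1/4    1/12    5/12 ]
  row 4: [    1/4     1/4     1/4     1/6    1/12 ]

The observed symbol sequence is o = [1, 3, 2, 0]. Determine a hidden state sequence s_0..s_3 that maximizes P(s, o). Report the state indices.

path = [4, 4, 4, 4]

t=0: δ = [4.167e-02, 4.167e-02, 2.778e-02, 5.556e-02, 4.167e-02]  (obs o_0=1)
t=1: δ = [1.736e-03, 2.894e-03, 3.086e-03, 7.716e-04, 2.894e-03]  ψ = [1, 2, 3, 2, 4]  (obs o_1=3)
t=2: δ = [1.808e-04, 1.072e-04, 1.808e-04, 2.572e-04, 3.014e-04]  ψ = [1, 2, 0, 2, 4]  (obs o_2=2)
t=3: δ = [8.372e-06, 2.512e-05, 7.144e-06, 5.023e-06, 3.140e-05]  ψ = [4, 2, 3, 2, 4]  (obs o_3=0)
backtrack: best end state = 4; path = [4, 4, 4, 4]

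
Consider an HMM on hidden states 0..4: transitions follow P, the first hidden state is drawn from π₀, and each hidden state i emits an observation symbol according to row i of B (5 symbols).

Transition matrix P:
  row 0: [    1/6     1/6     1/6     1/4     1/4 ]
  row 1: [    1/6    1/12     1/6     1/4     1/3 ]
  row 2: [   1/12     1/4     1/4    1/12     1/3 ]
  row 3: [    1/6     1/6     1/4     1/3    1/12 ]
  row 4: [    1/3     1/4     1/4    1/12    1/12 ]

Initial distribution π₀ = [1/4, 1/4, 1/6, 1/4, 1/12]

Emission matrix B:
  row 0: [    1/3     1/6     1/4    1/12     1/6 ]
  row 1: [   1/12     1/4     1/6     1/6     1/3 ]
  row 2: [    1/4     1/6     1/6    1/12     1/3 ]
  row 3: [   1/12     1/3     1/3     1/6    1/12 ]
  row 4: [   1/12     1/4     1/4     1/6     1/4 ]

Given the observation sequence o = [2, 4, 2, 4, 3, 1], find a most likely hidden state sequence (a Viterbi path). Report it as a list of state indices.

t=0: δ = [6.250e-02, 4.167e-02, 2.778e-02, 8.333e-02, 2.083e-02]  (obs o_0=2)
t=1: δ = [2.315e-03, 4.630e-03, 6.944e-03, 2.315e-03, 3.906e-03]  ψ = [3, 3, 3, 3, 0]  (obs o_1=4)
t=2: δ = [3.255e-04, 2.894e-04, 2.894e-04, 3.858e-04, 5.787e-04]  ψ = [4, 2, 2, 1, 2]  (obs o_2=2)
t=3: δ = [3.215e-05, 4.823e-05, 4.823e-05, 1.072e-05, 2.411e-05]  ψ = [4, 4, 4, 3, 1]  (obs o_3=4)
t=4: δ = [6.698e-07, 2.009e-06, 1.005e-06, 2.009e-06, 2.679e-06]  ψ = [1, 2, 2, 1, 1]  (obs o_4=3)
t=5: δ = [1.488e-07, 1.674e-07, 1.116e-07, 2.233e-07, 1.674e-07]  ψ = [4, 4, 4, 3, 1]  (obs o_5=1)
backtrack: best end state = 3; path = [3, 2, 4, 1, 3, 3]

path = [3, 2, 4, 1, 3, 3]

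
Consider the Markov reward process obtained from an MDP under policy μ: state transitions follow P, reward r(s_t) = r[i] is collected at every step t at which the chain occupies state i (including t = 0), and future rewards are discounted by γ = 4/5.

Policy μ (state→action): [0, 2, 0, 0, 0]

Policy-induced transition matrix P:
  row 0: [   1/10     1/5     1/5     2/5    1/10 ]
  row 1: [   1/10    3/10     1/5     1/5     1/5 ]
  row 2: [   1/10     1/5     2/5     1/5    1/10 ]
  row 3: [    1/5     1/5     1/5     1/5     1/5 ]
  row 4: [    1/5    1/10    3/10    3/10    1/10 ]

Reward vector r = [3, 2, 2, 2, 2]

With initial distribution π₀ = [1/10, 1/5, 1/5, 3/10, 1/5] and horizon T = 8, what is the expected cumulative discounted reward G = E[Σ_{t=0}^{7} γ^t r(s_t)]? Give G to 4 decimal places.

G = 8.8701

t=0: π = [0.1000, 0.2000, 0.2000, 0.3000, 0.2000], E[r] = 2.1000, γ^t·E[r] = 2.100000, running G = 2.100000
t=1: π = [0.1500, 0.2000, 0.2600, 0.2400, 0.1500], E[r] = 2.1500, γ^t·E[r] = 1.720000, running G = 3.820000
t=2: π = [0.1390, 0.2050, 0.2670, 0.2450, 0.1440], E[r] = 2.1390, γ^t·E[r] = 1.368960, running G = 5.188960
t=3: π = [0.1389, 0.2061, 0.2678, 0.2422, 0.1450], E[r] = 2.1389, γ^t·E[r] = 1.095117, running G = 6.284077
t=4: π = [0.1387, 0.2061, 0.2681, 0.2423, 0.1448], E[r] = 2.1387, γ^t·E[r] = 0.876020, running G = 7.160097
t=5: π = [0.1387, 0.2061, 0.2681, 0.2422, 0.1448], E[r] = 2.1387, γ^t·E[r] = 0.700813, running G = 7.860909
t=6: π = [0.1387, 0.2061, 0.2681, 0.2422, 0.1448], E[r] = 2.1387, γ^t·E[r] = 0.560649, running G = 8.421558
t=7: π = [0.1387, 0.2061, 0.2681, 0.2422, 0.1448], E[r] = 2.1387, γ^t·E[r] = 0.448519, running G = 8.870078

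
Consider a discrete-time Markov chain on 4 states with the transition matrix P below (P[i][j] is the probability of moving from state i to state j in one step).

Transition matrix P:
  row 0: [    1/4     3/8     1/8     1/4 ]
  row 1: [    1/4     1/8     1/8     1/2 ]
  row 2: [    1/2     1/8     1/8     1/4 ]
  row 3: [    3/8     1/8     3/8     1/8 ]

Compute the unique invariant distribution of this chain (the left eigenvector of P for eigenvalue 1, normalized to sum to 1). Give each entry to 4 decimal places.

π = [0.3316, 0.2079, 0.1921, 0.2684]

Balance equations π_j = Σ_i π_i·P[i][j]:
  π_0 = 1/4·π_0 + 1/4·π_1 + 1/2·π_2 + 3/8·π_3
  π_1 = 3/8·π_0 + 1/8·π_1 + 1/8·π_2 + 1/8·π_3
  π_2 = 1/8·π_0 + 1/8·π_1 + 1/8·π_2 + 3/8·π_3
  normalize: π_0 + π_1 + π_2 + π_3 = 1
Solving the linear system gives exactly π = [63/190, 79/380, 73/380, 51/190].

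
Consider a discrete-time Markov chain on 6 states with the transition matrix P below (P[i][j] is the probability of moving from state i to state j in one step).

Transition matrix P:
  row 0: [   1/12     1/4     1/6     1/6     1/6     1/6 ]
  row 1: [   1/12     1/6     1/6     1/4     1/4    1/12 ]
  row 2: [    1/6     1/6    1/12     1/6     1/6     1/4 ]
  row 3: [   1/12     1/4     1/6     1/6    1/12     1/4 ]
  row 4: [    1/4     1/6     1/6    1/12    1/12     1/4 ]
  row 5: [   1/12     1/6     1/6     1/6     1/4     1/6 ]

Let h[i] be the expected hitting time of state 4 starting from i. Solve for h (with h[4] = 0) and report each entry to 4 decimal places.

First-step conditioning: h[4] = 0; for i ≠ 4, h[i] = 1 + Σ_k P[i][k]·h[k].
  h[0] = 1 + 1/12·h[0] + 1/4·h[1] + 1/6·h[2] + 1/6·h[3] + 1/6·h[5]
  h[1] = 1 + 1/12·h[0] + 1/6·h[1] + 1/6·h[2] + 1/4·h[3] + 1/12·h[5]
  h[2] = 1 + 1/6·h[0] + 1/6·h[1] + 1/12·h[2] + 1/6·h[3] + 1/4·h[5]
  h[3] = 1 + 1/12·h[0] + 1/4·h[1] + 1/6·h[2] + 1/6·h[3] + 1/4·h[5]
  h[5] = 1 + 1/12·h[0] + 1/6·h[1] + 1/6·h[2] + 1/6·h[3] + 1/6·h[5]
Solving the 5×5 linear system over states ≠ 4 gives exactly h = [96772/17735, 18096/3547, 96676/17735, 104208/17735, 0, 89232/17735] (h[4] = 0 is the target).

h = [5.4566, 5.1018, 5.4511, 5.8758, 0.0000, 5.0314]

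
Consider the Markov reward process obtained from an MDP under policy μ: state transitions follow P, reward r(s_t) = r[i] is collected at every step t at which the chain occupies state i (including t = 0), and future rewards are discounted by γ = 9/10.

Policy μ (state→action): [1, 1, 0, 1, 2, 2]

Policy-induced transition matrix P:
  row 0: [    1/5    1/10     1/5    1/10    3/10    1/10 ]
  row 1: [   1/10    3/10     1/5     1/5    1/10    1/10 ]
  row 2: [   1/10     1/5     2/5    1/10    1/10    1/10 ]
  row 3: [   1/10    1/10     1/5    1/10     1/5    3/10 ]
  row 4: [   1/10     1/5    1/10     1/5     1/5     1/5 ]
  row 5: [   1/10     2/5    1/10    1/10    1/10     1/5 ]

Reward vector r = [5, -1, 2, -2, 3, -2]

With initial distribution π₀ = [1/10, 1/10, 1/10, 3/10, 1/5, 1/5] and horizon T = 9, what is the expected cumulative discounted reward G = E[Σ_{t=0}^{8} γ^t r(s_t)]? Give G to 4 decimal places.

t=0: π = [0.1000, 0.1000, 0.1000, 0.3000, 0.2000, 0.2000], E[r] = 0.2000, γ^t·E[r] = 0.200000, running G = 0.200000
t=1: π = [0.1100, 0.2100, 0.1800, 0.1300, 0.1700, 0.2000], E[r] = 0.5500, γ^t·E[r] = 0.495000, running G = 0.695000
t=2: π = [0.1110, 0.2370, 0.1990, 0.1380, 0.1520, 0.1630], E[r] = 0.5700, γ^t·E[r] = 0.461700, running G = 1.156700
t=3: π = [0.1111, 0.2314, 0.2083, 0.1389, 0.1512, 0.1591], E[r] = 0.5983, γ^t·E[r] = 0.436161, running G = 1.592861
t=4: π = [0.1111, 0.2300, 0.2106, 0.1383, 0.1512, 0.1588], E[r] = 0.6064, γ^t·E[r] = 0.397859, running G = 1.990720
t=5: π = [0.1111, 0.2298, 0.2111, 0.1381, 0.1512, 0.1587], E[r] = 0.6079, γ^t·E[r] = 0.358983, running G = 2.349703
t=6: π = [0.1111, 0.2298, 0.2112, 0.1381, 0.1512, 0.1586], E[r] = 0.6083, γ^t·E[r] = 0.323271, running G = 2.672973
t=7: π = [0.1111, 0.2298, 0.2113, 0.1381, 0.1511, 0.1586], E[r] = 0.6084, γ^t·E[r] = 0.290988, running G = 2.963962
t=8: π = [0.1111, 0.2298, 0.2113, 0.1381, 0.1511, 0.1586], E[r] = 0.6084, γ^t·E[r] = 0.261899, running G = 3.225861

G = 3.2259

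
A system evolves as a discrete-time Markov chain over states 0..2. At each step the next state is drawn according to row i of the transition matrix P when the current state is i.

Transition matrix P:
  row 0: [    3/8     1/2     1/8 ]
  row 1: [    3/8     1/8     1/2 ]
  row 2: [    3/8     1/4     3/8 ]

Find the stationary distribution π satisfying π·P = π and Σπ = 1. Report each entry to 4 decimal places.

π = [0.3750, 0.3056, 0.3194]

Balance equations π_j = Σ_i π_i·P[i][j]:
  π_0 = 3/8·π_0 + 3/8·π_1 + 3/8·π_2
  π_1 = 1/2·π_0 + 1/8·π_1 + 1/4·π_2
  normalize: π_0 + π_1 + π_2 = 1
Solving the linear system gives exactly π = [3/8, 11/36, 23/72].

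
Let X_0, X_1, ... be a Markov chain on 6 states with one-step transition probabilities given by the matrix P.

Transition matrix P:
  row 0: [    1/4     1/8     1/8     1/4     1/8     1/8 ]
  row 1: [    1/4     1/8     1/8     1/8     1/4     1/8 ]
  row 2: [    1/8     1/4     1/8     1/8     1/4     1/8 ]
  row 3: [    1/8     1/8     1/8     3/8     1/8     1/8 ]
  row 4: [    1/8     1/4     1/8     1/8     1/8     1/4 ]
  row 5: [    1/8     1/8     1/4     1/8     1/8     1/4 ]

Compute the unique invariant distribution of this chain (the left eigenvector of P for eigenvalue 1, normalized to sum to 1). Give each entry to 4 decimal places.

Balance equations π_j = Σ_i π_i·P[i][j]:
  π_0 = 1/4·π_0 + 1/4·π_1 + 1/8·π_2 + 1/8·π_3 + 1/8·π_4 + 1/8·π_5
  π_1 = 1/8·π_0 + 1/8·π_1 + 1/4·π_2 + 1/8·π_3 + 1/4·π_4 + 1/8·π_5
  π_2 = 1/8·π_0 + 1/8·π_1 + 1/8·π_2 + 1/8·π_3 + 1/8·π_4 + 1/4·π_5
  π_3 = 1/4·π_0 + 1/8·π_1 + 1/8·π_2 + 3/8·π_3 + 1/8·π_4 + 1/8·π_5
  π_4 = 1/8·π_0 + 1/4·π_1 + 1/4·π_2 + 1/8·π_3 + 1/8·π_4 + 1/8·π_5
  normalize: π_0 + π_1 + π_2 + π_3 + π_4 + π_5 = 1
Solving the linear system gives exactly π = [65/391, 64/391, 57/391, 76/391, 64/391, 65/391].

π = [0.1662, 0.1637, 0.1458, 0.1944, 0.1637, 0.1662]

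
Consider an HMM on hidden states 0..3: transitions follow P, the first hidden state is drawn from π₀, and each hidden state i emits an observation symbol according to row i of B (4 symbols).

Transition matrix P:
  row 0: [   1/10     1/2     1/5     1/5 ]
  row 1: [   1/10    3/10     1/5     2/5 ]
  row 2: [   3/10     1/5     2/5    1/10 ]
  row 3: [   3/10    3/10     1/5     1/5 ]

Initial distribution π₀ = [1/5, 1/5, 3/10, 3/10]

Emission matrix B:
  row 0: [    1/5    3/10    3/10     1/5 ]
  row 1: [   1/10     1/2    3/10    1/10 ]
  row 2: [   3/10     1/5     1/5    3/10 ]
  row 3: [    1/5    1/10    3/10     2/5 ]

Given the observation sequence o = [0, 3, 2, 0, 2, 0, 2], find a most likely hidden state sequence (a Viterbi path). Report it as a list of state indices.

t=0: δ = [4.000e-02, 2.000e-02, 9.000e-02, 6.000e-02]  (obs o_0=0)
t=1: δ = [5.400e-03, 2.000e-03, 1.080e-02, 4.800e-03]  ψ = [2, 0, 2, 3]  (obs o_1=3)
t=2: δ = [9.720e-04, 8.100e-04, 8.640e-04, 3.240e-04]  ψ = [2, 0, 2, 0]  (obs o_2=2)
t=3: δ = [5.184e-05, 4.860e-05, 1.037e-04, 6.480e-05]  ψ = [2, 0, 2, 1]  (obs o_3=0)
t=4: δ = [9.331e-06, 7.776e-06, 8.294e-06, 5.832e-06]  ψ = [2, 0, 2, 1]  (obs o_4=2)
t=5: δ = [4.977e-07, 4.666e-07, 9.953e-07, 6.221e-07]  ψ = [2, 0, 2, 1]  (obs o_5=0)
t=6: δ = [8.958e-08, 7.465e-08, 7.963e-08, 5.599e-08]  ψ = [2, 0, 2, 1]  (obs o_6=2)
backtrack: best end state = 0; path = [2, 2, 2, 2, 2, 2, 0]

path = [2, 2, 2, 2, 2, 2, 0]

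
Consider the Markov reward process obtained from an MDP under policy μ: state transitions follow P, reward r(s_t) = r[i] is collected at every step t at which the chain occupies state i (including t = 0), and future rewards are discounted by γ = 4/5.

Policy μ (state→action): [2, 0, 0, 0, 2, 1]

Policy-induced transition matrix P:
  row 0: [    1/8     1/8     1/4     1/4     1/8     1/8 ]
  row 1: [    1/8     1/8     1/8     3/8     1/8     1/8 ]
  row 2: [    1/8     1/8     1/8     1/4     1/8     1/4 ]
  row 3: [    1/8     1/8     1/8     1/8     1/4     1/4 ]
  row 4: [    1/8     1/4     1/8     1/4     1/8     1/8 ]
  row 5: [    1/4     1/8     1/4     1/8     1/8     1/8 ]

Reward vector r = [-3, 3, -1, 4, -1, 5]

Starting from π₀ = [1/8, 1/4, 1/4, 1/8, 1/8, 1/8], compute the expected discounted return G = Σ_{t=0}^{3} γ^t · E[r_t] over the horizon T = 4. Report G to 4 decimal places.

t=0: π = [0.1250, 0.2500, 0.2500, 0.1250, 0.1250, 0.1250], E[r] = 1.1250, γ^t·E[r] = 1.125000, running G = 1.125000
t=1: π = [0.1406, 0.1406, 0.1563, 0.2500, 0.1406, 0.1719], E[r] = 1.5625, γ^t·E[r] = 1.250000, running G = 2.375000
t=2: π = [0.1465, 0.1426, 0.1641, 0.2148, 0.1563, 0.1758], E[r] = 1.4063, γ^t·E[r] = 0.900000, running G = 3.275000
t=3: π = [0.1470, 0.1445, 0.1653, 0.2190, 0.1519, 0.1724], E[r] = 1.4133, γ^t·E[r] = 0.723625, running G = 3.998625

G = 3.9986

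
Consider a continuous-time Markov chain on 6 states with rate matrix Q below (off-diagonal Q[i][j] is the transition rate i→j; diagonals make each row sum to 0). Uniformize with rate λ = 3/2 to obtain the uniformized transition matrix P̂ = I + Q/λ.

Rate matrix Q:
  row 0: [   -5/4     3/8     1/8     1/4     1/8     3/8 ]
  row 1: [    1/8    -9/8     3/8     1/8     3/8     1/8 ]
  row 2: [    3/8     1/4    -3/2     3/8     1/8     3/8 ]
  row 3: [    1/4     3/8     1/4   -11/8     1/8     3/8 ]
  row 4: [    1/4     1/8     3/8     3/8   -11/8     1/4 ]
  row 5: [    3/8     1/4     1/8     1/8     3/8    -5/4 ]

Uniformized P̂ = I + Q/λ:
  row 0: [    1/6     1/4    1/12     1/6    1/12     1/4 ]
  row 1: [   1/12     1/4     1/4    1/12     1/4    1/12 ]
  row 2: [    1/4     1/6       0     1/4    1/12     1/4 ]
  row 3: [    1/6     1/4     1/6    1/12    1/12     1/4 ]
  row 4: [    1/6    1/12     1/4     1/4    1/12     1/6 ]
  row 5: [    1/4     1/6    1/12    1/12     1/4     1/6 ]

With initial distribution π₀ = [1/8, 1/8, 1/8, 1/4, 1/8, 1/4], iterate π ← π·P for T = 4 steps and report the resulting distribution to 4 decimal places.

t=0: π = [0.1250, 0.1250, 0.1250, 0.2500, 0.1250, 0.2500]
t=1: π = [0.1875, 0.1979, 0.1354, 0.1354, 0.1458, 0.1979]
t=2: π = [0.1780, 0.1979, 0.1406, 0.1458, 0.1493, 0.1884]
t=3: π = [0.1776, 0.1977, 0.1416, 0.1465, 0.1477, 0.1889]
t=4: π = [0.1777, 0.1978, 0.1413, 0.1464, 0.1478, 0.1890]

π = [0.1777, 0.1978, 0.1413, 0.1464, 0.1478, 0.1890]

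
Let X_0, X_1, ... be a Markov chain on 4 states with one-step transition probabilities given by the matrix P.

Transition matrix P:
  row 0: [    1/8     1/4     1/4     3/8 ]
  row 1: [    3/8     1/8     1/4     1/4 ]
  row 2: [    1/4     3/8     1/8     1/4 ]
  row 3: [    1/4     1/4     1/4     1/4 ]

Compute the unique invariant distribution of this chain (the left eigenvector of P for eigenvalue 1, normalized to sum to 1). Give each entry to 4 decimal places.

Balance equations π_j = Σ_i π_i·P[i][j]:
  π_0 = 1/8·π_0 + 3/8·π_1 + 1/4·π_2 + 1/4·π_3
  π_1 = 1/4·π_0 + 1/8·π_1 + 3/8·π_2 + 1/4·π_3
  π_2 = 1/4·π_0 + 1/4·π_1 + 1/8·π_2 + 1/4·π_3
  normalize: π_0 + π_1 + π_2 + π_3 = 1
Solving the linear system gives exactly π = [182/729, 20/81, 2/9, 205/729].

π = [0.2497, 0.2469, 0.2222, 0.2812]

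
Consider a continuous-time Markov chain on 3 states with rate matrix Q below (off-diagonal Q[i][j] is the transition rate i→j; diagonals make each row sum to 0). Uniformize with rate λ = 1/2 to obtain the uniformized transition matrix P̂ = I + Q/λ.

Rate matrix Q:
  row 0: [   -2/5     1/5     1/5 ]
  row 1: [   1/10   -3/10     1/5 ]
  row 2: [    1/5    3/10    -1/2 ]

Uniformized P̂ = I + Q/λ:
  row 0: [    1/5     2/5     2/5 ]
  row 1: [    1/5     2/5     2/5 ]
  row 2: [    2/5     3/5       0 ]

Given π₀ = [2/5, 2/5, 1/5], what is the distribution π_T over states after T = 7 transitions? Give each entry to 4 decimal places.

π = [0.2571, 0.4571, 0.2859]

t=0: π = [0.4000, 0.4000, 0.2000]
t=1: π = [0.2400, 0.4400, 0.3200]
t=2: π = [0.2640, 0.4640, 0.2720]
t=3: π = [0.2544, 0.4544, 0.2912]
t=4: π = [0.2582, 0.4582, 0.2835]
t=5: π = [0.2567, 0.4567, 0.2866]
t=6: π = [0.2573, 0.4573, 0.2854]
t=7: π = [0.2571, 0.4571, 0.2859]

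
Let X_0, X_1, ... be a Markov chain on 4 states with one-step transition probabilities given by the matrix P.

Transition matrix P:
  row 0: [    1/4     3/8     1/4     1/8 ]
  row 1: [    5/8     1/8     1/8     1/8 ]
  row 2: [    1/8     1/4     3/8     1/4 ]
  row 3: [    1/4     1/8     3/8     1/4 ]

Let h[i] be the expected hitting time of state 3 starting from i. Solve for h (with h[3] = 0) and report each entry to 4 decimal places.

First-step conditioning: h[3] = 0; for i ≠ 3, h[i] = 1 + Σ_k P[i][k]·h[k].
  h[0] = 1 + 1/4·h[0] + 3/8·h[1] + 1/4·h[2]
  h[1] = 1 + 5/8·h[0] + 1/8·h[1] + 1/8·h[2]
  h[2] = 1 + 1/8·h[0] + 1/4·h[1] + 3/8·h[2]
Solving the 3×3 linear system over states ≠ 3 gives exactly h = [276/43, 280/43, 236/43, 0] (h[3] = 0 is the target).

h = [6.4186, 6.5116, 5.4884, 0.0000]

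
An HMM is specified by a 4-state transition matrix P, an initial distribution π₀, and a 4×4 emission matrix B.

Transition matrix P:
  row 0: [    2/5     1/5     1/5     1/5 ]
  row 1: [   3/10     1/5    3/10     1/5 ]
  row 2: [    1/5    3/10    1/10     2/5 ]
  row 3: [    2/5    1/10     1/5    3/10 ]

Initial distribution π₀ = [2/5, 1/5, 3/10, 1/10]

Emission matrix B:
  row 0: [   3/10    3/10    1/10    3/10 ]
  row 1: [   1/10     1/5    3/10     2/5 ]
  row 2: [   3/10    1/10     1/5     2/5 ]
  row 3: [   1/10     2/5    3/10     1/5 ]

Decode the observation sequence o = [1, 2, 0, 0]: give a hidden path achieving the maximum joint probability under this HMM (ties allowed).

t=0: δ = [1.200e-01, 4.000e-02, 3.000e-02, 4.000e-02]  (obs o_0=1)
t=1: δ = [4.800e-03, 7.200e-03, 4.800e-03, 7.200e-03]  ψ = [0, 0, 0, 0]  (obs o_1=2)
t=2: δ = [8.640e-04, 1.440e-04, 6.480e-04, 2.160e-04]  ψ = [3, 1, 1, 3]  (obs o_2=0)
t=3: δ = [1.037e-04, 1.944e-05, 5.184e-05, 2.592e-05]  ψ = [0, 2, 0, 2]  (obs o_3=0)
backtrack: best end state = 0; path = [0, 3, 0, 0]

path = [0, 3, 0, 0]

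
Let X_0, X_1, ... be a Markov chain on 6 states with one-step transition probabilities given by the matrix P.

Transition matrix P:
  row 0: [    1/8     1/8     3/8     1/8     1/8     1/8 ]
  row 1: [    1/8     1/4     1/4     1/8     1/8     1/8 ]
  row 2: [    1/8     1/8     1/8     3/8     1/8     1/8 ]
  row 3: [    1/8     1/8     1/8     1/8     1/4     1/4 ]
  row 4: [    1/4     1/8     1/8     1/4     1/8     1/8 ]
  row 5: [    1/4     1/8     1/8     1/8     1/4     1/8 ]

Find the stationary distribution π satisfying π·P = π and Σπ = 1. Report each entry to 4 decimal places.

Balance equations π_j = Σ_i π_i·P[i][j]:
  π_0 = 1/8·π_0 + 1/8·π_1 + 1/8·π_2 + 1/8·π_3 + 1/4·π_4 + 1/4·π_5
  π_1 = 1/8·π_0 + 1/4·π_1 + 1/8·π_2 + 1/8·π_3 + 1/8·π_4 + 1/8·π_5
  π_2 = 3/8·π_0 + 1/4·π_1 + 1/8·π_2 + 1/8·π_3 + 1/8·π_4 + 1/8·π_5
  π_3 = 1/8·π_0 + 1/8·π_1 + 3/8·π_2 + 1/8·π_3 + 1/4·π_4 + 1/8·π_5
  π_4 = 1/8·π_0 + 1/8·π_1 + 1/8·π_2 + 1/4·π_3 + 1/8·π_4 + 1/4·π_5
  normalize: π_0 + π_1 + π_2 + π_3 + π_4 + π_5 = 1
Solving the linear system gives exactly π = [3084/18739, 1/7, 3448/18739, 3597/18739, 3141/18739, 2792/18739].

π = [0.1646, 0.1429, 0.1840, 0.1920, 0.1676, 0.1490]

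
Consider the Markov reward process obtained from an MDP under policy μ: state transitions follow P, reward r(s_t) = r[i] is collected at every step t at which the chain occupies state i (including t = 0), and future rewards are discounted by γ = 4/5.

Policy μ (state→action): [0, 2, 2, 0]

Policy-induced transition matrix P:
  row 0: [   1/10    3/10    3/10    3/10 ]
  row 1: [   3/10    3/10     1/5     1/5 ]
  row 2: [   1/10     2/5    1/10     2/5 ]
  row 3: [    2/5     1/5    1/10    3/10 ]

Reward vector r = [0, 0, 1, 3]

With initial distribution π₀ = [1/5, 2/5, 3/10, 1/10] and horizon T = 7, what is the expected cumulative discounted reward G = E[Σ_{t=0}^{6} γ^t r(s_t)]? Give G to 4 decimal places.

t=0: π = [0.2000, 0.4000, 0.3000, 0.1000], E[r] = 0.6000, γ^t·E[r] = 0.600000, running G = 0.600000
t=1: π = [0.2100, 0.3200, 0.1800, 0.2900], E[r] = 1.0500, γ^t·E[r] = 0.840000, running G = 1.440000
t=2: π = [0.2510, 0.2890, 0.1740, 0.2860], E[r] = 1.0320, γ^t·E[r] = 0.660480, running G = 2.100480
t=3: π = [0.2436, 0.2888, 0.1791, 0.2885], E[r] = 1.0446, γ^t·E[r] = 0.534835, running G = 2.635315
t=4: π = [0.2443, 0.2891, 0.1776, 0.2890], E[r] = 1.0447, γ^t·E[r] = 0.427905, running G = 3.063220
t=5: π = [0.2445, 0.2889, 0.1778, 0.2889], E[r] = 1.0443, γ^t·E[r] = 0.342206, running G = 3.405426
t=6: π = [0.2444, 0.2889, 0.1778, 0.2889], E[r] = 1.0445, γ^t·E[r] = 0.273800, running G = 3.679226

G = 3.6792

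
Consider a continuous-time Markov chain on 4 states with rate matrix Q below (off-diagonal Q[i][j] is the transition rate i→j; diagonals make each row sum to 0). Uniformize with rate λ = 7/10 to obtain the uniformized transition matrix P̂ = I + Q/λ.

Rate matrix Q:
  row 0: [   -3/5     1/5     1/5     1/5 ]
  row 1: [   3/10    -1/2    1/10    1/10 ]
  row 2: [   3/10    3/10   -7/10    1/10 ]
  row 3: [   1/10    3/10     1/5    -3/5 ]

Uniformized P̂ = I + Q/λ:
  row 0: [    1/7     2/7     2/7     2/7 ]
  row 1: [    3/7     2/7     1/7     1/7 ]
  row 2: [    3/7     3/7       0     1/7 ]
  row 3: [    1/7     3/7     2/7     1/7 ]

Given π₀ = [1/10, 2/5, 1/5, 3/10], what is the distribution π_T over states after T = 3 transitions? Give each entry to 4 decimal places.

π = [0.2910, 0.3391, 0.1851, 0.1848]

t=0: π = [0.1000, 0.4000, 0.2000, 0.3000]
t=1: π = [0.3143, 0.3571, 0.1714, 0.1571]
t=2: π = [0.2939, 0.3327, 0.1857, 0.1878]
t=3: π = [0.2910, 0.3391, 0.1851, 0.1848]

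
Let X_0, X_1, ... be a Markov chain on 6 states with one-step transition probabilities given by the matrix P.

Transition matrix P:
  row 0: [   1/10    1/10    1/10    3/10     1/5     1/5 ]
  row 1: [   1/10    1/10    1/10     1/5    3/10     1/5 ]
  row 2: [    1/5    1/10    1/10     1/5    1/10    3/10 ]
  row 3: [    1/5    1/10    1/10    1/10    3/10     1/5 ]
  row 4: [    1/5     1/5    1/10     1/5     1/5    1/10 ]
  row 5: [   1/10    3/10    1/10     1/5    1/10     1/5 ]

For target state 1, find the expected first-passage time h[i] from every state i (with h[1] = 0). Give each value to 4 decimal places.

h = [6.3552, 0.0000, 6.2888, 6.3127, 5.8455, 5.1394]

First-step conditioning: h[1] = 0; for i ≠ 1, h[i] = 1 + Σ_k P[i][k]·h[k].
  h[0] = 1 + 1/10·h[0] + 1/10·h[2] + 3/10·h[3] + 1/5·h[4] + 1/5·h[5]
  h[2] = 1 + 1/5·h[0] + 1/10·h[2] + 1/5·h[3] + 1/10·h[4] + 3/10·h[5]
  h[3] = 1 + 1/5·h[0] + 1/10·h[2] + 1/10·h[3] + 3/10·h[4] + 1/5·h[5]
  h[4] = 1 + 1/5·h[0] + 1/10·h[2] + 1/5·h[3] + 1/5·h[4] + 1/10·h[5]
  h[5] = 1 + 1/10·h[0] + 1/10·h[2] + 1/5·h[3] + 1/10·h[4] + 1/5·h[5]
Solving the 5×5 linear system over states ≠ 1 gives exactly h = [23940/3767, 0, 23690/3767, 23780/3767, 22020/3767, 19360/3767] (h[1] = 0 is the target).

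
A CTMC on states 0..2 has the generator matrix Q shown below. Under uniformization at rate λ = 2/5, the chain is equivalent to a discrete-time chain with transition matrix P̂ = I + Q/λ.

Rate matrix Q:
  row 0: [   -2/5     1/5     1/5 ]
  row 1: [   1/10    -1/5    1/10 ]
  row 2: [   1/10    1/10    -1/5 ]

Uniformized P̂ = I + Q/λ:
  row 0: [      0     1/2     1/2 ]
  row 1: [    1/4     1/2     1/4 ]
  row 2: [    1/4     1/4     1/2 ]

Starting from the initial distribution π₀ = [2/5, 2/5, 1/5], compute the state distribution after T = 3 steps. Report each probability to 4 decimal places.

π = [0.1969, 0.4031, 0.4000]

t=0: π = [0.4000, 0.4000, 0.2000]
t=1: π = [0.1500, 0.4500, 0.4000]
t=2: π = [0.2125, 0.4000, 0.3875]
t=3: π = [0.1969, 0.4031, 0.4000]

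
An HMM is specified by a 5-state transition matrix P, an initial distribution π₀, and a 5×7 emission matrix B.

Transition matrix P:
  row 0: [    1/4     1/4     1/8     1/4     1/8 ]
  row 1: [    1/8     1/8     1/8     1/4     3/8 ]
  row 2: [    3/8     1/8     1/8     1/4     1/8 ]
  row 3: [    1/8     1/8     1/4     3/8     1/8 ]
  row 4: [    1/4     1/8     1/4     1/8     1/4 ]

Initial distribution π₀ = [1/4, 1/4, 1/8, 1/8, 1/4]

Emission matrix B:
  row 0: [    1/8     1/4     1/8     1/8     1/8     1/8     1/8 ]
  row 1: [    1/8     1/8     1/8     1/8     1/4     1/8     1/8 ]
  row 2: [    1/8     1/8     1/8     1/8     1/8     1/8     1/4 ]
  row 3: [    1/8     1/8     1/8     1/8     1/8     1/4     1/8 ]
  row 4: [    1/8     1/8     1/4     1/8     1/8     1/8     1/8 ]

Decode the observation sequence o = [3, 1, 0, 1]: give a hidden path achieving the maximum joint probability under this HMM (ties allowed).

path = [1, 4, 2, 0]

t=0: δ = [3.125e-02, 3.125e-02, 1.562e-02, 1.562e-02, 3.125e-02]  (obs o_0=3)
t=1: δ = [1.953e-03, 9.766e-04, 9.766e-04, 9.766e-04, 1.465e-03]  ψ = [0, 0, 4, 0, 1]  (obs o_1=1)
t=2: δ = [6.104e-05, 6.104e-05, 4.578e-05, 6.104e-05, 4.578e-05]  ψ = [0, 0, 4, 0, 1]  (obs o_2=0)
t=3: δ = [4.292e-06, 1.907e-06, 1.907e-06, 2.861e-06, 2.861e-06]  ψ = [2, 0, 3, 3, 1]  (obs o_3=1)
backtrack: best end state = 0; path = [1, 4, 2, 0]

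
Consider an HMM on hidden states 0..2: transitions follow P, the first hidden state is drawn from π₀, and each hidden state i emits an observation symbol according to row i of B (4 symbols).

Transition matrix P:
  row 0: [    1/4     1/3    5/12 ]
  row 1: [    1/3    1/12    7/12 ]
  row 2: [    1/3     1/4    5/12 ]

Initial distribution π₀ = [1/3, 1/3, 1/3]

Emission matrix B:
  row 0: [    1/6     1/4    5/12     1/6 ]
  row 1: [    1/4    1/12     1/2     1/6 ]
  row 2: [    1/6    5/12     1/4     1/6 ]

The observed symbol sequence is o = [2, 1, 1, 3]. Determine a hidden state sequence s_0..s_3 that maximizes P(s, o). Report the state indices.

path = [1, 2, 2, 2]

t=0: δ = [1.389e-01, 1.667e-01, 8.333e-02]  (obs o_0=2)
t=1: δ = [1.389e-02, 3.858e-03, 4.051e-02]  ψ = [1, 0, 1]  (obs o_1=1)
t=2: δ = [3.376e-03, 8.439e-04, 7.033e-03]  ψ = [2, 2, 2]  (obs o_2=1)
t=3: δ = [3.907e-04, 2.930e-04, 4.884e-04]  ψ = [2, 2, 2]  (obs o_3=3)
backtrack: best end state = 2; path = [1, 2, 2, 2]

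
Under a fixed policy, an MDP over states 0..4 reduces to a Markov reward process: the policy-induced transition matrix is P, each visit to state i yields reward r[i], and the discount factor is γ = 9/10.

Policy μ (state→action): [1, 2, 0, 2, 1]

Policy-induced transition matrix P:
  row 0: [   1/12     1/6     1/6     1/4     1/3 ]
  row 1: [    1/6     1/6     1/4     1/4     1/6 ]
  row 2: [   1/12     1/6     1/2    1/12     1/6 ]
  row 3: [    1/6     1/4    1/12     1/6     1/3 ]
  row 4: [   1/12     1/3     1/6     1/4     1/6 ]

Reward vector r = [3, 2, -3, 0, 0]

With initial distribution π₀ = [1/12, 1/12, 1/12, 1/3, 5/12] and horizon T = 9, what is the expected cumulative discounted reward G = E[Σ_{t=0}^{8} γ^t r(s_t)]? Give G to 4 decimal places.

G = 0.7343

t=0: π = [0.0833, 0.0833, 0.0833, 0.3333, 0.4167], E[r] = 0.1667, γ^t·E[r] = 0.166667, running G = 0.166667
t=1: π = [0.1181, 0.2639, 0.1736, 0.2083, 0.2361], E[r] = 0.3611, γ^t·E[r] = 0.325000, running G = 0.491667
t=2: π = [0.1227, 0.2234, 0.2292, 0.2037, 0.2211], E[r] = 0.1273, γ^t·E[r] = 0.103125, running G = 0.594792
t=3: π = [0.1189, 0.2205, 0.2447, 0.1948, 0.2211], E[r] = 0.0637, γ^t·E[r] = 0.046406, running G = 0.641198
t=4: π = [0.1179, 0.2197, 0.2504, 0.1930, 0.2190], E[r] = 0.0422, γ^t·E[r] = 0.027696, running G = 0.668894
t=5: π = [0.1177, 0.2192, 0.2524, 0.1922, 0.2185], E[r] = 0.0346, γ^t·E[r] = 0.020434, running G = 0.689328
t=6: π = [0.1176, 0.2191, 0.2530, 0.1919, 0.2183], E[r] = 0.0319, γ^t·E[r] = 0.016972, running G = 0.706299
t=7: π = [0.1176, 0.2190, 0.2533, 0.1918, 0.2183], E[r] = 0.0310, γ^t·E[r] = 0.014836, running G = 0.721135
t=8: π = [0.1176, 0.2190, 0.2534, 0.1918, 0.2182], E[r] = 0.0307, γ^t·E[r] = 0.013214, running G = 0.734349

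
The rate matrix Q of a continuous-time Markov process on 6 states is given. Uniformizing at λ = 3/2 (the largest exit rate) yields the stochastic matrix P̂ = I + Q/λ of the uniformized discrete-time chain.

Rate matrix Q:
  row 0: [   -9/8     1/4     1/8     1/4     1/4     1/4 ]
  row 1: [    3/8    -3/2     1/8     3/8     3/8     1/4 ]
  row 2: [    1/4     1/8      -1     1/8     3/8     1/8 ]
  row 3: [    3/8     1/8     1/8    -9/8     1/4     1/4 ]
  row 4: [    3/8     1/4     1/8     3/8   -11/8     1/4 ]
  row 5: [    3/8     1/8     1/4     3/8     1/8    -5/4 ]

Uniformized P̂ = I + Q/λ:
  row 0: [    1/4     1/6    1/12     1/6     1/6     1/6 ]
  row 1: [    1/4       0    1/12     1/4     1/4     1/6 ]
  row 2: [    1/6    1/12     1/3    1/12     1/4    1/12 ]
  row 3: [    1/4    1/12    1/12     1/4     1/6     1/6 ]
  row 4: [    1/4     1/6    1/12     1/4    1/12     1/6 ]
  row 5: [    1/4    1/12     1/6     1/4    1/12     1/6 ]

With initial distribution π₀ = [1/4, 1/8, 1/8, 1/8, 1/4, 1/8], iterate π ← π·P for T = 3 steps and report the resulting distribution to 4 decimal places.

t=0: π = [0.2500, 0.1250, 0.1250, 0.1250, 0.2500, 0.1250]
t=1: π = [0.2396, 0.1146, 0.1250, 0.2083, 0.1563, 0.1563]
t=2: π = [0.2396, 0.1068, 0.1276, 0.2092, 0.1606, 0.1563]
t=3: π = [0.2394, 0.1078, 0.1283, 0.2088, 0.1598, 0.1560]

π = [0.2394, 0.1078, 0.1283, 0.2088, 0.1598, 0.1560]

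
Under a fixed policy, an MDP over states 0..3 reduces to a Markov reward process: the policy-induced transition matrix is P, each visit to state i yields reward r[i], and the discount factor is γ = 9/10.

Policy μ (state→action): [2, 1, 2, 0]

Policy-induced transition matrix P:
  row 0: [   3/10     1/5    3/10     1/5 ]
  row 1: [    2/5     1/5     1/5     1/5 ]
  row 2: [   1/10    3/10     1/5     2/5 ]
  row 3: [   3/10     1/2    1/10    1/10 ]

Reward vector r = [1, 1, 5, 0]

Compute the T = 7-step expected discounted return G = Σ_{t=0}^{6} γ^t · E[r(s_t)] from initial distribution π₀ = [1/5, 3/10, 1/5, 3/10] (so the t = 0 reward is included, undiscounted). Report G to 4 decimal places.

t=0: π = [0.2000, 0.3000, 0.2000, 0.3000], E[r] = 1.5000, γ^t·E[r] = 1.500000, running G = 1.500000
t=1: π = [0.2900, 0.3100, 0.1900, 0.2100], E[r] = 1.5500, γ^t·E[r] = 1.395000, running G = 2.895000
t=2: π = [0.2930, 0.2820, 0.2080, 0.2170], E[r] = 1.6150, γ^t·E[r] = 1.308150, running G = 4.203150
t=3: π = [0.2866, 0.2859, 0.2076, 0.2199], E[r] = 1.6105, γ^t·E[r] = 1.174055, running G = 5.377205
t=4: π = [0.2871, 0.2867, 0.2067, 0.2195], E[r] = 1.6072, γ^t·E[r] = 1.054451, running G = 6.431656
t=5: π = [0.2873, 0.2865, 0.2068, 0.2194], E[r] = 1.6076, γ^t·E[r] = 0.949292, running G = 7.380948
t=6: π = [0.2873, 0.2865, 0.2068, 0.2194], E[r] = 1.6078, γ^t·E[r] = 0.854435, running G = 8.235383

G = 8.2354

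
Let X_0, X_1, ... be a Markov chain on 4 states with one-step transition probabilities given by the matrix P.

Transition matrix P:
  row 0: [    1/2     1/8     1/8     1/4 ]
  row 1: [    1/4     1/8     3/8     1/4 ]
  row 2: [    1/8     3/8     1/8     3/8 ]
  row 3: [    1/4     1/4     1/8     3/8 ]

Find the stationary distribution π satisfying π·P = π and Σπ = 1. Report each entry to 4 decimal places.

Balance equations π_j = Σ_i π_i·P[i][j]:
  π_0 = 1/2·π_0 + 1/4·π_1 + 1/8·π_2 + 1/4·π_3
  π_1 = 1/8·π_0 + 1/8·π_1 + 3/8·π_2 + 1/4·π_3
  π_2 = 1/8·π_0 + 3/8·π_1 + 1/8·π_2 + 1/8·π_3
  normalize: π_0 + π_1 + π_2 + π_3 = 1
Solving the linear system gives exactly π = [127/418, 87/418, 37/209, 65/209].

π = [0.3038, 0.2081, 0.1770, 0.3110]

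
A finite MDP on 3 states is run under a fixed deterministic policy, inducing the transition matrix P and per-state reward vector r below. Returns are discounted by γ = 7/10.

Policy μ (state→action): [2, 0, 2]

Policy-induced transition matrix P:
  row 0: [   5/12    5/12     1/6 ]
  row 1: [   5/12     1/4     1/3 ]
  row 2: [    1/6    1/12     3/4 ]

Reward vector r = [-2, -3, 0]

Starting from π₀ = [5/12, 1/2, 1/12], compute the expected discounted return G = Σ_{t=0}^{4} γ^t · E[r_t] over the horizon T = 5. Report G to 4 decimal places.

t=0: π = [0.4167, 0.5000, 0.0833], E[r] = -2.3333, γ^t·E[r] = -2.333333, running G = -2.333333
t=1: π = [0.3958, 0.3056, 0.2986], E[r] = -1.7083, γ^t·E[r] = -1.195833, running G = -3.529167
t=2: π = [0.3420, 0.2662, 0.3918], E[r] = -1.4826, γ^t·E[r] = -0.726493, running G = -4.255660
t=3: π = [0.3187, 0.2417, 0.4396], E[r] = -1.3626, γ^t·E[r] = -0.467357, running G = -4.723017
t=4: π = [0.3068, 0.2299, 0.4634], E[r] = -1.3031, γ^t·E[r] = -0.312879, running G = -5.035896

G = -5.0359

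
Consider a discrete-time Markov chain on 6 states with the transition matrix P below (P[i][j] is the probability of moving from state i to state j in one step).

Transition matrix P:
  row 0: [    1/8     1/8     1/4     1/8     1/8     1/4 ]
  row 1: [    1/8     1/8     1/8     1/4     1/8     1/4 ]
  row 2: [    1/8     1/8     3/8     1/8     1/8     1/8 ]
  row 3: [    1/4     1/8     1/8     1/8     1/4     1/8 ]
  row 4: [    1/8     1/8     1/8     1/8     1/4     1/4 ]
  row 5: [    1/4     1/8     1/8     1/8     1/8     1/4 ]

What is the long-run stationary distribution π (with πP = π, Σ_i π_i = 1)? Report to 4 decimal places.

Balance equations π_j = Σ_i π_i·P[i][j]:
  π_0 = 1/8·π_0 + 1/8·π_1 + 1/8·π_2 + 1/4·π_3 + 1/8·π_4 + 1/4·π_5
  π_1 = 1/8·π_0 + 1/8·π_1 + 1/8·π_2 + 1/8·π_3 + 1/8·π_4 + 1/8·π_5
  π_2 = 1/4·π_0 + 1/8·π_1 + 3/8·π_2 + 1/8·π_3 + 1/8·π_4 + 1/8·π_5
  π_3 = 1/8·π_0 + 1/4·π_1 + 1/8·π_2 + 1/8·π_3 + 1/8·π_4 + 1/8·π_5
  π_4 = 1/8·π_0 + 1/8·π_1 + 1/8·π_2 + 1/4·π_3 + 1/4·π_4 + 1/8·π_5
  normalize: π_0 + π_1 + π_2 + π_3 + π_4 + π_5 = 1
Solving the linear system gives exactly π = [2077/12320, 1/8, 4799/24640, 9/64, 73/448, 5127/24640].

π = [0.1686, 0.1250, 0.1948, 0.1406, 0.1629, 0.2081]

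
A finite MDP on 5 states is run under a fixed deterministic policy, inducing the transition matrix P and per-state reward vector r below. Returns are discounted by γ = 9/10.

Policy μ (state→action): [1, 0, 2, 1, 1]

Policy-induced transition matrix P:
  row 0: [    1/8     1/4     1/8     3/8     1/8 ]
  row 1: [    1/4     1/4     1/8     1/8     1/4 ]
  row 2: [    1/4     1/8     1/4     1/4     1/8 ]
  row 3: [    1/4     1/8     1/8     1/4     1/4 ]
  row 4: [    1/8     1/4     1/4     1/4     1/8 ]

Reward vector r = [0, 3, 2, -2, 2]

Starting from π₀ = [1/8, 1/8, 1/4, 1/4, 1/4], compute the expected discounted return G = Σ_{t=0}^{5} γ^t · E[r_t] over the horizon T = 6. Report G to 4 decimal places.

t=0: π = [0.1250, 0.1250, 0.2500, 0.2500, 0.2500], E[r] = 0.8750, γ^t·E[r] = 0.875000, running G = 0.875000
t=1: π = [0.2031, 0.1875, 0.1875, 0.2500, 0.1719], E[r] = 0.7813, γ^t·E[r] = 0.703125, running G = 1.578125
t=2: π = [0.2031, 0.1953, 0.1699, 0.2520, 0.1797], E[r] = 0.7813, γ^t·E[r] = 0.632813, running G = 2.210938
t=3: π = [0.2021, 0.1973, 0.1687, 0.2510, 0.1809], E[r] = 0.7891, γ^t·E[r] = 0.575227, running G = 2.786164
t=4: π = [0.2021, 0.1975, 0.1687, 0.2506, 0.1810], E[r] = 0.7909, γ^t·E[r] = 0.518885, running G = 3.305049
t=5: π = [0.2021, 0.1976, 0.1687, 0.2506, 0.1810], E[r] = 0.7911, γ^t·E[r] = 0.467127, running G = 3.772177

G = 3.7722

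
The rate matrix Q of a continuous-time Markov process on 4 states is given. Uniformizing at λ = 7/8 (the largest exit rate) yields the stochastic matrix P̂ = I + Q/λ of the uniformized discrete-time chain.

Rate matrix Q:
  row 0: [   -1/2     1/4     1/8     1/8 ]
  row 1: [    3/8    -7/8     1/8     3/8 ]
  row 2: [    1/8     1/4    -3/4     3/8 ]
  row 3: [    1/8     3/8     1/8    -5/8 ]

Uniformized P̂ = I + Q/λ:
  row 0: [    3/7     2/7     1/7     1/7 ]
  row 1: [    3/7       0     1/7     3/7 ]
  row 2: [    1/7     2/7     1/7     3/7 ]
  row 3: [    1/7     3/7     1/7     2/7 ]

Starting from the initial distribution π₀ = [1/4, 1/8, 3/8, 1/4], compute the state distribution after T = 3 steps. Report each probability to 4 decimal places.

t=0: π = [0.2500, 0.1250, 0.3750, 0.2500]
t=1: π = [0.2500, 0.2857, 0.1429, 0.3214]
t=2: π = [0.2959, 0.2500, 0.1429, 0.3112]
t=3: π = [0.2988, 0.2587, 0.1429, 0.2996]

π = [0.2988, 0.2587, 0.1429, 0.2996]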